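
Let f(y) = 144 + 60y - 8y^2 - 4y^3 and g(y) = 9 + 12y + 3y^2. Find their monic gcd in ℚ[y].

3 + y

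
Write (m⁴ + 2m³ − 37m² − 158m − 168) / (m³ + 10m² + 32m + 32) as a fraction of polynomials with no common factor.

(m² − 4m − 21)/(m + 4)

By polynomial division,
  m⁴ + 2m³ − 37m² − 158m − 168 = (m − 8)(m³ + 10m² + 32m + 32) + (11m² + 66m + 88)
  m³ + 10m² + 32m + 32 = ((1/11)m + 4/11)(11m² + 66m + 88) + (0)
Last nonzero remainder: 11m² + 66m + 88. Dividing through by 11 gives the monic gcd m² + 6m + 8.
Cancel m² + 6m + 8 from numerator and denominator to get the reduced form.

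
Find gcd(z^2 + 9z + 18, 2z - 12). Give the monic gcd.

Repeated division with remainder:
  z^2 + 9z + 18 = ((1/2)z + 15/2)(2z - 12) + (108)
  2z - 12 = ((1/54)z - 1/9)(108) + (0)
The last nonzero remainder is the constant 108, so the polynomials are coprime and gcd = 1.

1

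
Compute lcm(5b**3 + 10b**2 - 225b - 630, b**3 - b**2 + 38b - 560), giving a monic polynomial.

b**5 + 8b**4 + 47b**3 - 236b**2 - 4356b - 10080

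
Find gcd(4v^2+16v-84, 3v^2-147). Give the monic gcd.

Repeated division with remainder:
  4v^2+16v-84 = (4/3)(3v^2-147) + (16v+112)
  3v^2-147 = ((3/16)v-21/16)(16v+112) + (0)
Last nonzero remainder: 16v+112. Dividing through by 16 gives the monic gcd v+7.

v+7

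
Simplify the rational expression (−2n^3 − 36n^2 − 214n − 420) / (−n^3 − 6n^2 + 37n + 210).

(2n + 12)/(n − 6)

Repeated division with remainder:
  −2n^3 − 36n^2 − 214n − 420 = (2)(−n^3 − 6n^2 + 37n + 210) + (−24n^2 − 288n − 840)
  −n^3 − 6n^2 + 37n + 210 = ((1/24)n − 1/4)(−24n^2 − 288n − 840) + (0)
Last nonzero remainder: −24n^2 − 288n − 840. Dividing through by −24 gives the monic gcd n^2 + 12n + 35.
Cancel n^2 + 12n + 35 from numerator and denominator to get the reduced form.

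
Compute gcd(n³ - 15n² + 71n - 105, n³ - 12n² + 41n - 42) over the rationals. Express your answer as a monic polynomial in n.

n² - 10n + 21

By polynomial division,
  n³ - 15n² + 71n - 105 = (n³ - 12n² + 41n - 42) + (-3n² + 30n - 63)
  n³ - 12n² + 41n - 42 = (-(1/3)n + 2/3)(-3n² + 30n - 63) + (0)
Last nonzero remainder: -3n² + 30n - 63. Dividing through by -3 gives the monic gcd n² - 10n + 21.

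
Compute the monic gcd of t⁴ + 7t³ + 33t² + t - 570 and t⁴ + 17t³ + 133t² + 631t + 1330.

By polynomial division,
  t⁴ + 7t³ + 33t² + t - 570 = (t⁴ + 17t³ + 133t² + 631t + 1330) + (-10t³ - 100t² - 630t - 1900)
  t⁴ + 17t³ + 133t² + 631t + 1330 = (-(1/10)t - 7/10)(-10t³ - 100t² - 630t - 1900) + (0)
Last nonzero remainder: -10t³ - 100t² - 630t - 1900. Dividing through by -10 gives the monic gcd t³ + 10t² + 63t + 190.

t³ + 10t² + 63t + 190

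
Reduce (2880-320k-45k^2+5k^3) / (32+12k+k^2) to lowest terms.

(360-85k+5k^2)/(4+k)

By polynomial division,
  5k^3-45k^2-320k+2880 = (5k-105)(k^2+12k+32) + (780k+6240)
  k^2+12k+32 = ((1/780)k+1/195)(780k+6240) + (0)
Last nonzero remainder: 780k+6240. Dividing through by 780 gives the monic gcd k+8.
Cancel k+8 from numerator and denominator to get the reduced form.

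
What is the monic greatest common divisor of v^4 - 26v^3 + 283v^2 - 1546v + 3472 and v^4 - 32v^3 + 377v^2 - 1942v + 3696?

Apply the Euclidean algorithm:
  v^4 - 26v^3 + 283v^2 - 1546v + 3472 = (v^4 - 32v^3 + 377v^2 - 1942v + 3696) + (6v^3 - 94v^2 + 396v - 224)
  v^4 - 32v^3 + 377v^2 - 1942v + 3696 = ((1/6)v - 49/18)(6v^3 - 94v^2 + 396v - 224) + ((496/9)v^2 - (2480/3)v + 27776/9)
  6v^3 - 94v^2 + 396v - 224 = ((27/248)v - 9/124)((496/9)v^2 - (2480/3)v + 27776/9) + (0)
Last nonzero remainder: (496/9)v^2 - (2480/3)v + 27776/9. Dividing through by 496/9 gives the monic gcd v^2 - 15v + 56.

v^2 - 15v + 56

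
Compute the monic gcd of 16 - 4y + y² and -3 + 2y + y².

1

Euclidean algorithm in ℚ[y]:
  y² - 4y + 16 = (y² + 2y - 3) + (-6y + 19)
  y² + 2y - 3 = (-(1/6)y - 31/36)(-6y + 19) + (481/36)
  -6y + 19 = (-(216/481)y + 684/481)(481/36) + (0)
The last nonzero remainder is the constant 481/36, so the polynomials are coprime and gcd = 1.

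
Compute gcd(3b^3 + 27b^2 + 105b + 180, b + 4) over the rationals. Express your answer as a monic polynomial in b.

b + 4

Repeated division with remainder:
  3b^3 + 27b^2 + 105b + 180 = (3b^2 + 15b + 45)(b + 4) + (0)
The last nonzero remainder b + 4 is already monic.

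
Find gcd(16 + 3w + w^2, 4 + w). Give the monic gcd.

1

Apply the Euclidean algorithm:
  w^2 + 3w + 16 = (w - 1)(w + 4) + (20)
  w + 4 = ((1/20)w + 1/5)(20) + (0)
The last nonzero remainder is the constant 20, so the polynomials are coprime and gcd = 1.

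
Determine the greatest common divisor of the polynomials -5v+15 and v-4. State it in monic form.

1

By polynomial division,
  -5v+15 = (-5)(v-4) + (-5)
  v-4 = (-(1/5)v+4/5)(-5) + (0)
The last nonzero remainder is the constant -5, so the polynomials are coprime and gcd = 1.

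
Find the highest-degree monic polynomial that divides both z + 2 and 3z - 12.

1

Repeated division with remainder:
  z + 2 = (1/3)(3z - 12) + (6)
  3z - 12 = ((1/2)z - 2)(6) + (0)
The last nonzero remainder is the constant 6, so the polynomials are coprime and gcd = 1.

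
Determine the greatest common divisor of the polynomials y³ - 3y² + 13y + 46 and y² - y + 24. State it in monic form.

1

Euclidean algorithm in ℚ[y]:
  y³ - 3y² + 13y + 46 = (y - 2)(y² - y + 24) + (-13y + 94)
  y² - y + 24 = (-(1/13)y - 81/169)(-13y + 94) + (11670/169)
  -13y + 94 = (-(2197/11670)y + 7943/5835)(11670/169) + (0)
The last nonzero remainder is the constant 11670/169, so the polynomials are coprime and gcd = 1.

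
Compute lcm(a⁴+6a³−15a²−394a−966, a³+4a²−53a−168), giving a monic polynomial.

a⁵+14a⁴+33a³−514a²−4118a−7728

Euclidean algorithm in ℚ[a]:
  a⁴+6a³−15a²−394a−966 = (a+2)(a³+4a²−53a−168) + (30a²−120a−630)
  a³+4a²−53a−168 = ((1/30)a+4/15)(30a²−120a−630) + (0)
Last nonzero remainder: 30a²−120a−630. Dividing through by 30 gives the monic gcd a²−4a−21.
Then lcm(f, g) = f·g / gcd(f, g); expanding and making the result monic gives the answer.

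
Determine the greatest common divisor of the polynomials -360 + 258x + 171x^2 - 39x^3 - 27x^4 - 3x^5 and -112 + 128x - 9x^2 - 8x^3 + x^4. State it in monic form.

Repeated division with remainder:
  -3x^5 - 27x^4 - 39x^3 + 171x^2 + 258x - 360 = (-3x - 51)(x^4 - 8x^3 - 9x^2 + 128x - 112) + (-474x^3 + 96x^2 + 6450x - 6072)
  x^4 - 8x^3 - 9x^2 + 128x - 112 = (-(1/474)x + 308/18723)(-474x^3 + 96x^2 + 6450x - 6072) + ((18900/6241)x^2 + (56700/6241)x - 75600/6241)
  -474x^3 + 96x^2 + 6450x - 6072 = (-(493039/3150)x + 1578973/3150)((18900/6241)x^2 + (56700/6241)x - 75600/6241) + (0)
Last nonzero remainder: (18900/6241)x^2 + (56700/6241)x - 75600/6241. Dividing through by 18900/6241 gives the monic gcd x^2 + 3x - 4.

-4 + 3x + x^2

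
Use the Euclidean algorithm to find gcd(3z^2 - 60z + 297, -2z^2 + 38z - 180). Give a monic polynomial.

z - 9

Repeated division with remainder:
  3z^2 - 60z + 297 = (-3/2)(-2z^2 + 38z - 180) + (-3z + 27)
  -2z^2 + 38z - 180 = ((2/3)z - 20/3)(-3z + 27) + (0)
Last nonzero remainder: -3z + 27. Dividing through by -3 gives the monic gcd z - 9.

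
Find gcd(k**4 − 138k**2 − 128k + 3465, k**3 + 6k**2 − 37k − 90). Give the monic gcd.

Repeated division with remainder:
  k**4 − 138k**2 − 128k + 3465 = (k − 6)(k**3 + 6k**2 − 37k − 90) + (−65k**2 − 260k + 2925)
  k**3 + 6k**2 − 37k − 90 = (−(1/65)k − 2/65)(−65k**2 − 260k + 2925) + (0)
Last nonzero remainder: −65k**2 − 260k + 2925. Dividing through by −65 gives the monic gcd k**2 + 4k − 45.

k**2 + 4k − 45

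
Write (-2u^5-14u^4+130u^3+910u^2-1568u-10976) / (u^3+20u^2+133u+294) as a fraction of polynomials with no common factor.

(-2u^3+14u^2+32u-224)/(u+6)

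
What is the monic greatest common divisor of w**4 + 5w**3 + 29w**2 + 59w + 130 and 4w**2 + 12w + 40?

Apply the Euclidean algorithm:
  w**4 + 5w**3 + 29w**2 + 59w + 130 = ((1/4)w**2 + (1/2)w + 13/4)(4w**2 + 12w + 40) + (0)
Last nonzero remainder: 4w**2 + 12w + 40. Dividing through by 4 gives the monic gcd w**2 + 3w + 10.

w**2 + 3w + 10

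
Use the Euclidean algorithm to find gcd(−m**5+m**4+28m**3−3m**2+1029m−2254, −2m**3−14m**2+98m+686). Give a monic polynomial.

m**2−49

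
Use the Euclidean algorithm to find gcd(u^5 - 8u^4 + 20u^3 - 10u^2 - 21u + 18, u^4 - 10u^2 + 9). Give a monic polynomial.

By polynomial division,
  u^5 - 8u^4 + 20u^3 - 10u^2 - 21u + 18 = (u - 8)(u^4 - 10u^2 + 9) + (30u^3 - 90u^2 - 30u + 90)
  u^4 - 10u^2 + 9 = ((1/30)u + 1/10)(30u^3 - 90u^2 - 30u + 90) + (0)
Last nonzero remainder: 30u^3 - 90u^2 - 30u + 90. Dividing through by 30 gives the monic gcd u^3 - 3u^2 - u + 3.

u^3 - 3u^2 - u + 3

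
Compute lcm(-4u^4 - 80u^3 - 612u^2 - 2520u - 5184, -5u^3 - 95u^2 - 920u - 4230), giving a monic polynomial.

Euclidean algorithm in ℚ[u]:
  -4u^4 - 80u^3 - 612u^2 - 2520u - 5184 = ((4/5)u + 4/5)(-5u^3 - 95u^2 - 920u - 4230) + (200u^2 + 1600u - 1800)
  -5u^3 - 95u^2 - 920u - 4230 = (-(1/40)u - 11/40)(200u^2 + 1600u - 1800) + (-525u - 4725)
  200u^2 + 1600u - 1800 = (-(8/21)u + 8/21)(-525u - 4725) + (0)
Last nonzero remainder: -525u - 4725. Dividing through by -525 gives the monic gcd u + 9.
Then lcm(f, g) = f·g / gcd(f, g); expanding and making the result monic gives the answer.

u^6 + 30u^5 + 447u^4 + 4040u^3 + 21978u^2 + 72180u + 121824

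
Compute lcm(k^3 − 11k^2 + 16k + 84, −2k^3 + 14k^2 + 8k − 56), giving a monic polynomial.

Apply the Euclidean algorithm:
  k^3 − 11k^2 + 16k + 84 = (−1/2)(−2k^3 + 14k^2 + 8k − 56) + (−4k^2 + 20k + 56)
  −2k^3 + 14k^2 + 8k − 56 = ((1/2)k − 1)(−4k^2 + 20k + 56) + (0)
Last nonzero remainder: −4k^2 + 20k + 56. Dividing through by −4 gives the monic gcd k^2 − 5k − 14.
Then lcm(f, g) = f·g / gcd(f, g); expanding and making the result monic gives the answer.

k^4 − 13k^3 + 38k^2 + 52k − 168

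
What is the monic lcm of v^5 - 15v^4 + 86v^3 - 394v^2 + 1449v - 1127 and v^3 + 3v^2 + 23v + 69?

v^6 - 12v^5 + 41v^4 - 136v^3 + 267v^2 + 3220v - 3381

Repeated division with remainder:
  v^5 - 15v^4 + 86v^3 - 394v^2 + 1449v - 1127 = (v^2 - 18v + 117)(v^3 + 3v^2 + 23v + 69) + (-400v^2 - 9200)
  v^3 + 3v^2 + 23v + 69 = (-(1/400)v - 3/400)(-400v^2 - 9200) + (0)
Last nonzero remainder: -400v^2 - 9200. Dividing through by -400 gives the monic gcd v^2 + 23.
Then lcm(f, g) = f·g / gcd(f, g); expanding and making the result monic gives the answer.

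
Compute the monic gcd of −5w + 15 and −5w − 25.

Apply the Euclidean algorithm:
  −5w + 15 = (−5w − 25) + (40)
  −5w − 25 = (−(1/8)w − 5/8)(40) + (0)
The last nonzero remainder is the constant 40, so the polynomials are coprime and gcd = 1.

1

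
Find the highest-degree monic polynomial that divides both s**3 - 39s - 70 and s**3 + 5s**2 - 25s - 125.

s + 5

Apply the Euclidean algorithm:
  s**3 - 39s - 70 = (s**3 + 5s**2 - 25s - 125) + (-5s**2 - 14s + 55)
  s**3 + 5s**2 - 25s - 125 = (-(1/5)s - 11/25)(-5s**2 - 14s + 55) + (-(504/25)s - 504/5)
  -5s**2 - 14s + 55 = ((125/504)s - 275/504)(-(504/25)s - 504/5) + (0)
Last nonzero remainder: -(504/25)s - 504/5. Dividing through by -504/25 gives the monic gcd s + 5.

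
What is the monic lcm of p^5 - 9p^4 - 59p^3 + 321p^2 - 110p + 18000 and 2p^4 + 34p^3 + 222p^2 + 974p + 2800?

p^6 - 2p^5 - 122p^4 - 92p^3 + 2137p^2 + 17230p + 126000

Apply the Euclidean algorithm:
  p^5 - 9p^4 - 59p^3 + 321p^2 - 110p + 18000 = ((1/2)p - 13)(2p^4 + 34p^3 + 222p^2 + 974p + 2800) + (272p^3 + 2720p^2 + 11152p + 54400)
  2p^4 + 34p^3 + 222p^2 + 974p + 2800 = ((1/136)p + 7/136)(272p^3 + 2720p^2 + 11152p + 54400) + (0)
Last nonzero remainder: 272p^3 + 2720p^2 + 11152p + 54400. Dividing through by 272 gives the monic gcd p^3 + 10p^2 + 41p + 200.
Then lcm(f, g) = f·g / gcd(f, g); expanding and making the result monic gives the answer.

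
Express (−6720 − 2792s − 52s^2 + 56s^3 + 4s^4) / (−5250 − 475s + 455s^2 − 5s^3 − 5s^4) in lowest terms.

By polynomial division,
  4s^4 + 56s^3 − 52s^2 − 2792s − 6720 = (−4/5)(−5s^4 − 5s^3 + 455s^2 − 475s − 5250) + (52s^3 + 312s^2 − 3172s − 10920)
  −5s^4 − 5s^3 + 455s^2 − 475s − 5250 = (−(5/52)s + 25/52)(52s^3 + 312s^2 − 3172s − 10920) + (0)
Last nonzero remainder: 52s^3 + 312s^2 − 3172s − 10920. Dividing through by 52 gives the monic gcd s^3 + 6s^2 − 61s − 210.
Cancel s^3 + 6s^2 − 61s − 210 from numerator and denominator to get the reduced form.

(−32 − 4s)/(−25 + 5s)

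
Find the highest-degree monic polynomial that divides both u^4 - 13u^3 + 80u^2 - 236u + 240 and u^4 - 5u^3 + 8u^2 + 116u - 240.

u^3 - 9u^2 + 44u - 60

Euclidean algorithm in ℚ[u]:
  u^4 - 13u^3 + 80u^2 - 236u + 240 = (u^4 - 5u^3 + 8u^2 + 116u - 240) + (-8u^3 + 72u^2 - 352u + 480)
  u^4 - 5u^3 + 8u^2 + 116u - 240 = (-(1/8)u - 1/2)(-8u^3 + 72u^2 - 352u + 480) + (0)
Last nonzero remainder: -8u^3 + 72u^2 - 352u + 480. Dividing through by -8 gives the monic gcd u^3 - 9u^2 + 44u - 60.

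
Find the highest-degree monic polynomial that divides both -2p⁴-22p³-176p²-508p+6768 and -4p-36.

By polynomial division,
  -2p⁴-22p³-176p²-508p+6768 = ((1/2)p³+p²+35p-188)(-4p-36) + (0)
Last nonzero remainder: -4p-36. Dividing through by -4 gives the monic gcd p+9.

p+9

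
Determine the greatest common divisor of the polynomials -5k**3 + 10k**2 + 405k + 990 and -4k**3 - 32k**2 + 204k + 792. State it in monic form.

Repeated division with remainder:
  -5k**3 + 10k**2 + 405k + 990 = (5/4)(-4k**3 - 32k**2 + 204k + 792) + (50k**2 + 150k)
  -4k**3 - 32k**2 + 204k + 792 = (-(2/25)k - 2/5)(50k**2 + 150k) + (264k + 792)
  50k**2 + 150k = ((25/132)k)(264k + 792) + (0)
Last nonzero remainder: 264k + 792. Dividing through by 264 gives the monic gcd k + 3.

k + 3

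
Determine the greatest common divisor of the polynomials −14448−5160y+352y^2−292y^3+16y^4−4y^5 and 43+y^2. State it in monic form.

Euclidean algorithm in ℚ[y]:
  −4y^5+16y^4−292y^3+352y^2−5160y−14448 = (−4y^3+16y^2−120y−336)(y^2+43) + (0)
The last nonzero remainder y^2+43 is already monic.

43+y^2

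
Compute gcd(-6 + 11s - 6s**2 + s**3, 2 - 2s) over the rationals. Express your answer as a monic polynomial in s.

-1 + s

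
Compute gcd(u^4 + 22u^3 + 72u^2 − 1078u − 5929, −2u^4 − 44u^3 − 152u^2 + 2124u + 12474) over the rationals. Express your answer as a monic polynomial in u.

Euclidean algorithm in ℚ[u]:
  u^4 + 22u^3 + 72u^2 − 1078u − 5929 = (−1/2)(−2u^4 − 44u^3 − 152u^2 + 2124u + 12474) + (−4u^2 − 16u + 308)
  −2u^4 − 44u^3 − 152u^2 + 2124u + 12474 = ((1/2)u^2 + 9u + 81/2)(−4u^2 − 16u + 308) + (0)
Last nonzero remainder: −4u^2 − 16u + 308. Dividing through by −4 gives the monic gcd u^2 + 4u − 77.

u^2 + 4u − 77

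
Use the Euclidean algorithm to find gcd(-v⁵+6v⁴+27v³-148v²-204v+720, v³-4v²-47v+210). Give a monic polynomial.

v²-11v+30

By polynomial division,
  -v⁵+6v⁴+27v³-148v²-204v+720 = (-v²+2v-12)(v³-4v²-47v+210) + (108v²-1188v+3240)
  v³-4v²-47v+210 = ((1/108)v+7/108)(108v²-1188v+3240) + (0)
Last nonzero remainder: 108v²-1188v+3240. Dividing through by 108 gives the monic gcd v²-11v+30.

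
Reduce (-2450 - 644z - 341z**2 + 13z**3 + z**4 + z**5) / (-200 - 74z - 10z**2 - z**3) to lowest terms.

(49 + 7z + 5z**2 - z**3)/(4 + z)

By polynomial division,
  z**5 + z**4 + 13z**3 - 341z**2 - 644z - 2450 = (-z**2 + 9z - 29)(-z**3 - 10z**2 - 74z - 200) + (-165z**2 - 990z - 8250)
  -z**3 - 10z**2 - 74z - 200 = ((1/165)z + 4/165)(-165z**2 - 990z - 8250) + (0)
Last nonzero remainder: -165z**2 - 990z - 8250. Dividing through by -165 gives the monic gcd z**2 + 6z + 50.
Cancel z**2 + 6z + 50 from numerator and denominator to get the reduced form.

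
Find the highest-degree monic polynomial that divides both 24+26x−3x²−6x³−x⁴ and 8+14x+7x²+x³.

4+5x+x²

Repeated division with remainder:
  −x⁴−6x³−3x²+26x+24 = (−x+1)(x³+7x²+14x+8) + (4x²+20x+16)
  x³+7x²+14x+8 = ((1/4)x+1/2)(4x²+20x+16) + (0)
Last nonzero remainder: 4x²+20x+16. Dividing through by 4 gives the monic gcd x²+5x+4.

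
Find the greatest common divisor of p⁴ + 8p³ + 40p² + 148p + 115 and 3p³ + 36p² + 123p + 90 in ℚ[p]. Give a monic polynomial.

p² + 6p + 5

By polynomial division,
  p⁴ + 8p³ + 40p² + 148p + 115 = ((1/3)p - 4/3)(3p³ + 36p² + 123p + 90) + (47p² + 282p + 235)
  3p³ + 36p² + 123p + 90 = ((3/47)p + 18/47)(47p² + 282p + 235) + (0)
Last nonzero remainder: 47p² + 282p + 235. Dividing through by 47 gives the monic gcd p² + 6p + 5.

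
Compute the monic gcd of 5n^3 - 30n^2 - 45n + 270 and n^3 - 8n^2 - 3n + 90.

Apply the Euclidean algorithm:
  5n^3 - 30n^2 - 45n + 270 = (5)(n^3 - 8n^2 - 3n + 90) + (10n^2 - 30n - 180)
  n^3 - 8n^2 - 3n + 90 = ((1/10)n - 1/2)(10n^2 - 30n - 180) + (0)
Last nonzero remainder: 10n^2 - 30n - 180. Dividing through by 10 gives the monic gcd n^2 - 3n - 18.

n^2 - 3n - 18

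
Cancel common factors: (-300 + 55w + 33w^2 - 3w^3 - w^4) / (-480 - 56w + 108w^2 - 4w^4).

(5 + w)/(8 + 4w)

By polynomial division,
  -w^4 - 3w^3 + 33w^2 + 55w - 300 = (1/4)(-4w^4 + 108w^2 - 56w - 480) + (-3w^3 + 6w^2 + 69w - 180)
  -4w^4 + 108w^2 - 56w - 480 = ((4/3)w + 8/3)(-3w^3 + 6w^2 + 69w - 180) + (0)
Last nonzero remainder: -3w^3 + 6w^2 + 69w - 180. Dividing through by -3 gives the monic gcd w^3 - 2w^2 - 23w + 60.
Cancel w^3 - 2w^2 - 23w + 60 from numerator and denominator to get the reduced form.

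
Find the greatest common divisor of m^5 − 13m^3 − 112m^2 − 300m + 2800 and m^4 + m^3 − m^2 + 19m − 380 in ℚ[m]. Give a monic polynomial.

m^2 + m − 20

Repeated division with remainder:
  m^5 − 13m^3 − 112m^2 − 300m + 2800 = (m − 1)(m^4 + m^3 − m^2 + 19m − 380) + (−11m^3 − 132m^2 + 99m + 2420)
  m^4 + m^3 − m^2 + 19m − 380 = (−(1/11)m + 1)(−11m^3 − 132m^2 + 99m + 2420) + (140m^2 + 140m − 2800)
  −11m^3 − 132m^2 + 99m + 2420 = (−(11/140)m − 121/140)(140m^2 + 140m − 2800) + (0)
Last nonzero remainder: 140m^2 + 140m − 2800. Dividing through by 140 gives the monic gcd m^2 + m − 20.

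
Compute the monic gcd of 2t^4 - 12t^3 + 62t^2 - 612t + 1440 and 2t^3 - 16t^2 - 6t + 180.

Euclidean algorithm in ℚ[t]:
  2t^4 - 12t^3 + 62t^2 - 612t + 1440 = (t + 2)(2t^3 - 16t^2 - 6t + 180) + (100t^2 - 780t + 1080)
  2t^3 - 16t^2 - 6t + 180 = ((1/50)t - 1/250)(100t^2 - 780t + 1080) + (-(768/25)t + 4608/25)
  100t^2 - 780t + 1080 = (-(625/192)t + 375/64)(-(768/25)t + 4608/25) + (0)
Last nonzero remainder: -(768/25)t + 4608/25. Dividing through by -768/25 gives the monic gcd t - 6.

t - 6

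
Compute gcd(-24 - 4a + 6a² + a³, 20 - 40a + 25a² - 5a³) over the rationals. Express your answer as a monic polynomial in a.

Apply the Euclidean algorithm:
  a³ + 6a² - 4a - 24 = (-1/5)(-5a³ + 25a² - 40a + 20) + (11a² - 12a - 20)
  -5a³ + 25a² - 40a + 20 = (-(5/11)a + 215/121)(11a² - 12a - 20) + (-(3360/121)a + 6720/121)
  11a² - 12a - 20 = (-(1331/3360)a - 121/336)(-(3360/121)a + 6720/121) + (0)
Last nonzero remainder: -(3360/121)a + 6720/121. Dividing through by -3360/121 gives the monic gcd a - 2.

-2 + a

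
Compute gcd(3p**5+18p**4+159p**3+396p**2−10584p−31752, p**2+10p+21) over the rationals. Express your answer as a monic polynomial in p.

Repeated division with remainder:
  3p**5+18p**4+159p**3+396p**2−10584p−31752 = (3p**3−12p**2+216p−1512)(p**2+10p+21) + (0)
The last nonzero remainder p**2+10p+21 is already monic.

p**2+10p+21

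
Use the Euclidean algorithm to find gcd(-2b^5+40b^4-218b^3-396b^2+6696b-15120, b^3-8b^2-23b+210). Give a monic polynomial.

b^3-8b^2-23b+210

Apply the Euclidean algorithm:
  -2b^5+40b^4-218b^3-396b^2+6696b-15120 = (-2b^2+24b-72)(b^3-8b^2-23b+210) + (0)
The last nonzero remainder b^3-8b^2-23b+210 is already monic.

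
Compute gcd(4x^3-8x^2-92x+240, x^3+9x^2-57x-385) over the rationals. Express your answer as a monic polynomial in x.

x+5

Repeated division with remainder:
  4x^3-8x^2-92x+240 = (4)(x^3+9x^2-57x-385) + (-44x^2+136x+1780)
  x^3+9x^2-57x-385 = (-(1/44)x-133/484)(-44x^2+136x+1780) + ((2520/121)x+12600/121)
  -44x^2+136x+1780 = (-(1331/630)x+10769/630)((2520/121)x+12600/121) + (0)
Last nonzero remainder: (2520/121)x+12600/121. Dividing through by 2520/121 gives the monic gcd x+5.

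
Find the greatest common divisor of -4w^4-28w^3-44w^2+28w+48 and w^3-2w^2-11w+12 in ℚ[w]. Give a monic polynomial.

w^2+2w-3

Euclidean algorithm in ℚ[w]:
  -4w^4-28w^3-44w^2+28w+48 = (-4w-36)(w^3-2w^2-11w+12) + (-160w^2-320w+480)
  w^3-2w^2-11w+12 = (-(1/160)w+1/40)(-160w^2-320w+480) + (0)
Last nonzero remainder: -160w^2-320w+480. Dividing through by -160 gives the monic gcd w^2+2w-3.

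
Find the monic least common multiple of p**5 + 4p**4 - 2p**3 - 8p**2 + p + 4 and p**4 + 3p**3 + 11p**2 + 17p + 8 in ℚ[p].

p**7 + 5p**6 + 10p**5 + 22p**4 - 23p**3 - 59p**2 + 12p + 32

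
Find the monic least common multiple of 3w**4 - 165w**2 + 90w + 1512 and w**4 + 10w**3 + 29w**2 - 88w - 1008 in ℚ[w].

Apply the Euclidean algorithm:
  3w**4 - 165w**2 + 90w + 1512 = (3)(w**4 + 10w**3 + 29w**2 - 88w - 1008) + (-30w**3 - 252w**2 + 354w + 4536)
  w**4 + 10w**3 + 29w**2 - 88w - 1008 = (-(1/30)w - 4/75)(-30w**3 - 252w**2 + 354w + 4536) + ((684/25)w**2 + (2052/25)w - 19152/25)
  -30w**3 - 252w**2 + 354w + 4536 = (-(125/114)w - 225/38)((684/25)w**2 + (2052/25)w - 19152/25) + (0)
Last nonzero remainder: (684/25)w**2 + (2052/25)w - 19152/25. Dividing through by 684/25 gives the monic gcd w**2 + 3w - 28.
Then lcm(f, g) = f·g / gcd(f, g); expanding and making the result monic gives the answer.

w**6 + 7w**5 - 19w**4 - 355w**3 - 1266w**2 + 4608w + 18144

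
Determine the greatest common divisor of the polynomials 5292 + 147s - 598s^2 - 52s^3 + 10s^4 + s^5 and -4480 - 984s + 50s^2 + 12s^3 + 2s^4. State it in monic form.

Repeated division with remainder:
  s^5 + 10s^4 - 52s^3 - 598s^2 + 147s + 5292 = ((1/2)s + 2)(2s^4 + 12s^3 + 50s^2 - 984s - 4480) + (-101s^3 - 206s^2 + 4355s + 14252)
  2s^4 + 12s^3 + 50s^2 - 984s - 4480 = (-(2/101)s - 800/10201)(-101s^3 - 206s^2 + 4355s + 14252) + ((1224960/10201)s^2 - (3674880/10201)s - 34298880/10201)
  -101s^3 - 206s^2 + 4355s + 14252 = (-(1030301/1224960)s - 5192309/1224960)((1224960/10201)s^2 - (3674880/10201)s - 34298880/10201) + (0)
Last nonzero remainder: (1224960/10201)s^2 - (3674880/10201)s - 34298880/10201. Dividing through by 1224960/10201 gives the monic gcd s^2 - 3s - 28.

-28 - 3s + s^2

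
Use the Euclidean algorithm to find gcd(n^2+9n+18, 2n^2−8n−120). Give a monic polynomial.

By polynomial division,
  n^2+9n+18 = (1/2)(2n^2−8n−120) + (13n+78)
  2n^2−8n−120 = ((2/13)n−20/13)(13n+78) + (0)
Last nonzero remainder: 13n+78. Dividing through by 13 gives the monic gcd n+6.

n+6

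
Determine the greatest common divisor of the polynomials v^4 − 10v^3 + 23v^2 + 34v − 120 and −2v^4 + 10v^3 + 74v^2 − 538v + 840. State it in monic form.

v^3 − 12v^2 + 47v − 60

Euclidean algorithm in ℚ[v]:
  v^4 − 10v^3 + 23v^2 + 34v − 120 = (−1/2)(−2v^4 + 10v^3 + 74v^2 − 538v + 840) + (−5v^3 + 60v^2 − 235v + 300)
  −2v^4 + 10v^3 + 74v^2 − 538v + 840 = ((2/5)v + 14/5)(−5v^3 + 60v^2 − 235v + 300) + (0)
Last nonzero remainder: −5v^3 + 60v^2 − 235v + 300. Dividing through by −5 gives the monic gcd v^3 − 12v^2 + 47v − 60.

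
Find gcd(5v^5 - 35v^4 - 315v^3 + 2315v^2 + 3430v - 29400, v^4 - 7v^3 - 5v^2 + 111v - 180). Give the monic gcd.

Apply the Euclidean algorithm:
  5v^5 - 35v^4 - 315v^3 + 2315v^2 + 3430v - 29400 = (5v)(v^4 - 7v^3 - 5v^2 + 111v - 180) + (-290v^3 + 1760v^2 + 4330v - 29400)
  v^4 - 7v^3 - 5v^2 + 111v - 180 = (-(1/290)v + 27/8410)(-290v^3 + 1760v^2 + 4330v - 29400) + ((3600/841)v^2 - (3600/841)v - 72000/841)
  -290v^3 + 1760v^2 + 4330v - 29400 = (-(24389/360)v + 41209/120)((3600/841)v^2 - (3600/841)v - 72000/841) + (0)
Last nonzero remainder: (3600/841)v^2 - (3600/841)v - 72000/841. Dividing through by 3600/841 gives the monic gcd v^2 - v - 20.

v^2 - v - 20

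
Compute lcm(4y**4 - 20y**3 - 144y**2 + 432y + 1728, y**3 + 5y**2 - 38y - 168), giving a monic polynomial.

y**5 + 2y**4 - 71y**3 - 144y**2 + 1188y + 3024

By polynomial division,
  4y**4 - 20y**3 - 144y**2 + 432y + 1728 = (4y - 40)(y**3 + 5y**2 - 38y - 168) + (208y**2 - 416y - 4992)
  y**3 + 5y**2 - 38y - 168 = ((1/208)y + 7/208)(208y**2 - 416y - 4992) + (0)
Last nonzero remainder: 208y**2 - 416y - 4992. Dividing through by 208 gives the monic gcd y**2 - 2y - 24.
Then lcm(f, g) = f·g / gcd(f, g); expanding and making the result monic gives the answer.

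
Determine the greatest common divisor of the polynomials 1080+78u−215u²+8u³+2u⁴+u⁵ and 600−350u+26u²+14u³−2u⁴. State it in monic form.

12−7u+u²

Repeated division with remainder:
  u⁵+2u⁴+8u³−215u²+78u+1080 = (−(1/2)u−9/2)(−2u⁴+14u³+26u²−350u+600) + (84u³−273u²−1197u+3780)
  −2u⁴+14u³+26u²−350u+600 = (−(1/42)u+5/56)(84u³−273u²−1197u+3780) + ((175/8)u²−(1225/8)u+525/2)
  84u³−273u²−1197u+3780 = ((96/25)u+72/5)((175/8)u²−(1225/8)u+525/2) + (0)
Last nonzero remainder: (175/8)u²−(1225/8)u+525/2. Dividing through by 175/8 gives the monic gcd u²−7u+12.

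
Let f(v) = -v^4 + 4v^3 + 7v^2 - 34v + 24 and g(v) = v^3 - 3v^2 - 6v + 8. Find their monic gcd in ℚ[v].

v^2 - 5v + 4

Repeated division with remainder:
  -v^4 + 4v^3 + 7v^2 - 34v + 24 = (-v + 1)(v^3 - 3v^2 - 6v + 8) + (4v^2 - 20v + 16)
  v^3 - 3v^2 - 6v + 8 = ((1/4)v + 1/2)(4v^2 - 20v + 16) + (0)
Last nonzero remainder: 4v^2 - 20v + 16. Dividing through by 4 gives the monic gcd v^2 - 5v + 4.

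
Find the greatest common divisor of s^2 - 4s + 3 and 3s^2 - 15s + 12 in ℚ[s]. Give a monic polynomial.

Euclidean algorithm in ℚ[s]:
  s^2 - 4s + 3 = (1/3)(3s^2 - 15s + 12) + (s - 1)
  3s^2 - 15s + 12 = (3s - 12)(s - 1) + (0)
The last nonzero remainder s - 1 is already monic.

s - 1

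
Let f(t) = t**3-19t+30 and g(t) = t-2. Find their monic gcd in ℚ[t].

t-2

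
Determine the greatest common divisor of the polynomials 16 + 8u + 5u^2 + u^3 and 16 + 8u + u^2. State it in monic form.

By polynomial division,
  u^3 + 5u^2 + 8u + 16 = (u - 3)(u^2 + 8u + 16) + (16u + 64)
  u^2 + 8u + 16 = ((1/16)u + 1/4)(16u + 64) + (0)
Last nonzero remainder: 16u + 64. Dividing through by 16 gives the monic gcd u + 4.

4 + u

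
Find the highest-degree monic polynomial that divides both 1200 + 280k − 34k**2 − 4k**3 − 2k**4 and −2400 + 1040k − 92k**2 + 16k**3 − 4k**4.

Euclidean algorithm in ℚ[k]:
  −2k**4 − 4k**3 − 34k**2 + 280k + 1200 = (1/2)(−4k**4 + 16k**3 − 92k**2 + 1040k − 2400) + (−12k**3 + 12k**2 − 240k + 2400)
  −4k**4 + 16k**3 − 92k**2 + 1040k − 2400 = ((1/3)k − 1)(−12k**3 + 12k**2 − 240k + 2400) + (0)
Last nonzero remainder: −12k**3 + 12k**2 − 240k + 2400. Dividing through by −12 gives the monic gcd k**3 − k**2 + 20k − 200.

−200 + 20k − k**2 + k**3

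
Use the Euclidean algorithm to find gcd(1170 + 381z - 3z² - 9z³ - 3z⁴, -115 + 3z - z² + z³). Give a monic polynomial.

-5 + z

Euclidean algorithm in ℚ[z]:
  -3z⁴ - 9z³ - 3z² + 381z + 1170 = (-3z - 12)(z³ - z² + 3z - 115) + (-6z² + 72z - 210)
  z³ - z² + 3z - 115 = (-(1/6)z - 11/6)(-6z² + 72z - 210) + (100z - 500)
  -6z² + 72z - 210 = (-(3/50)z + 21/50)(100z - 500) + (0)
Last nonzero remainder: 100z - 500. Dividing through by 100 gives the monic gcd z - 5.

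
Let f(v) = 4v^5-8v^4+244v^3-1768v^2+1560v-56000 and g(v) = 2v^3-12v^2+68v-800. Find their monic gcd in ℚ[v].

v^2+2v+50

Euclidean algorithm in ℚ[v]:
  4v^5-8v^4+244v^3-1768v^2+1560v-56000 = (2v^2+8v+102)(2v^3-12v^2+68v-800) + (512v^2+1024v+25600)
  2v^3-12v^2+68v-800 = ((1/256)v-1/32)(512v^2+1024v+25600) + (0)
Last nonzero remainder: 512v^2+1024v+25600. Dividing through by 512 gives the monic gcd v^2+2v+50.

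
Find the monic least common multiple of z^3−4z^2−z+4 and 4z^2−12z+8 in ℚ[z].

z^4−6z^3+7z^2+6z−8

Repeated division with remainder:
  z^3−4z^2−z+4 = ((1/4)z−1/4)(4z^2−12z+8) + (−6z+6)
  4z^2−12z+8 = (−(2/3)z+4/3)(−6z+6) + (0)
Last nonzero remainder: −6z+6. Dividing through by −6 gives the monic gcd z−1.
Then lcm(f, g) = f·g / gcd(f, g); expanding and making the result monic gives the answer.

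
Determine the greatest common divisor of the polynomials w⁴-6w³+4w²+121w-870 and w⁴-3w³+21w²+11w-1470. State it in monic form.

Repeated division with remainder:
  w⁴-6w³+4w²+121w-870 = (w⁴-3w³+21w²+11w-1470) + (-3w³-17w²+110w+600)
  w⁴-3w³+21w²+11w-1470 = (-(1/3)w+26/9)(-3w³-17w²+110w+600) + ((961/9)w²-(961/9)w-9610/3)
  -3w³-17w²+110w+600 = (-(27/961)w-180/961)((961/9)w²-(961/9)w-9610/3) + (0)
Last nonzero remainder: (961/9)w²-(961/9)w-9610/3. Dividing through by 961/9 gives the monic gcd w²-w-30.

w²-w-30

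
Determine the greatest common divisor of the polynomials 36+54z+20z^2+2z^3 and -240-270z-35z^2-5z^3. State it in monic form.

1+z

Apply the Euclidean algorithm:
  2z^3+20z^2+54z+36 = (-2/5)(-5z^3-35z^2-270z-240) + (6z^2-54z-60)
  -5z^3-35z^2-270z-240 = (-(5/6)z-40/3)(6z^2-54z-60) + (-1040z-1040)
  6z^2-54z-60 = (-(3/520)z+3/52)(-1040z-1040) + (0)
Last nonzero remainder: -1040z-1040. Dividing through by -1040 gives the monic gcd z+1.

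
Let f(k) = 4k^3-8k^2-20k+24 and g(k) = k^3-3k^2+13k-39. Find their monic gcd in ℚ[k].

k-3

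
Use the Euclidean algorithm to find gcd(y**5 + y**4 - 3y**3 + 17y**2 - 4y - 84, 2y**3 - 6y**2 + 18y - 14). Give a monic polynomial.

y**2 - 2y + 7

Repeated division with remainder:
  y**5 + y**4 - 3y**3 + 17y**2 - 4y - 84 = ((1/2)y**2 + 2y)(2y**3 - 6y**2 + 18y - 14) + (-12y**2 + 24y - 84)
  2y**3 - 6y**2 + 18y - 14 = (-(1/6)y + 1/6)(-12y**2 + 24y - 84) + (0)
Last nonzero remainder: -12y**2 + 24y - 84. Dividing through by -12 gives the monic gcd y**2 - 2y + 7.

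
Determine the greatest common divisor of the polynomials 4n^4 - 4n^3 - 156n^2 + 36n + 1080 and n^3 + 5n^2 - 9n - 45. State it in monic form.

n^3 + 5n^2 - 9n - 45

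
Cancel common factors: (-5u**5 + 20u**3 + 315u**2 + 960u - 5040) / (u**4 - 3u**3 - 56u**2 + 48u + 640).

Euclidean algorithm in ℚ[u]:
  -5u**5 + 20u**3 + 315u**2 + 960u - 5040 = (-5u - 15)(u**4 - 3u**3 - 56u**2 + 48u + 640) + (-305u**3 - 285u**2 + 4880u + 4560)
  u**4 - 3u**3 - 56u**2 + 48u + 640 = (-(1/305)u + 48/3721)(-305u**3 - 285u**2 + 4880u + 4560) + (-(135160/3721)u**2 + 2162560/3721)
  -305u**3 - 285u**2 + 4880u + 4560 = ((226981/27032)u + 212097/27032)(-(135160/3721)u**2 + 2162560/3721) + (0)
Last nonzero remainder: -(135160/3721)u**2 + 2162560/3721. Dividing through by -135160/3721 gives the monic gcd u**2 - 16.
Cancel u**2 - 16 from numerator and denominator to get the reduced form.

(-5u**3 - 60u + 315)/(u**2 - 3u - 40)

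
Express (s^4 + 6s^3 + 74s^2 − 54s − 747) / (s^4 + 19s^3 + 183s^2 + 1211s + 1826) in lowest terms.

Apply the Euclidean algorithm:
  s^4 + 6s^3 + 74s^2 − 54s − 747 = (s^4 + 19s^3 + 183s^2 + 1211s + 1826) + (−13s^3 − 109s^2 − 1265s − 2573)
  s^4 + 19s^3 + 183s^2 + 1211s + 1826 = (−(1/13)s − 138/169)(−13s^3 − 109s^2 − 1265s − 2573) + (−(560/169)s^2 − (3360/169)s − 46480/169)
  −13s^3 − 109s^2 − 1265s − 2573 = ((2197/560)s + 5239/560)(−(560/169)s^2 − (3360/169)s − 46480/169) + (0)
Last nonzero remainder: −(560/169)s^2 − (3360/169)s − 46480/169. Dividing through by −560/169 gives the monic gcd s^2 + 6s + 83.
Cancel s^2 + 6s + 83 from numerator and denominator to get the reduced form.

(s^2 − 9)/(s^2 + 13s + 22)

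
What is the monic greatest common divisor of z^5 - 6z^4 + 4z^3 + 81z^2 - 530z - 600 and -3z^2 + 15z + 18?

z^2 - 5z - 6

Repeated division with remainder:
  z^5 - 6z^4 + 4z^3 + 81z^2 - 530z - 600 = (-(1/3)z^3 + (1/3)z^2 - (5/3)z - 100/3)(-3z^2 + 15z + 18) + (0)
Last nonzero remainder: -3z^2 + 15z + 18. Dividing through by -3 gives the monic gcd z^2 - 5z - 6.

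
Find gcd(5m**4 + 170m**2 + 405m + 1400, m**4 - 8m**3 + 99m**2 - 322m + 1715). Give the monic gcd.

m**2 - 3m + 35

Euclidean algorithm in ℚ[m]:
  5m**4 + 170m**2 + 405m + 1400 = (5)(m**4 - 8m**3 + 99m**2 - 322m + 1715) + (40m**3 - 325m**2 + 2015m - 7175)
  m**4 - 8m**3 + 99m**2 - 322m + 1715 = ((1/40)m + 1/320)(40m**3 - 325m**2 + 2015m - 7175) + ((3177/64)m**2 - (9531/64)m + 111195/64)
  40m**3 - 325m**2 + 2015m - 7175 = ((2560/3177)m - 13120/3177)((3177/64)m**2 - (9531/64)m + 111195/64) + (0)
Last nonzero remainder: (3177/64)m**2 - (9531/64)m + 111195/64. Dividing through by 3177/64 gives the monic gcd m**2 - 3m + 35.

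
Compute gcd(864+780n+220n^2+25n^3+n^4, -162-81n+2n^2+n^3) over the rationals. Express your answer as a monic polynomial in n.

By polynomial division,
  n^4+25n^3+220n^2+780n+864 = (n+23)(n^3+2n^2-81n-162) + (255n^2+2805n+4590)
  n^3+2n^2-81n-162 = ((1/255)n-3/85)(255n^2+2805n+4590) + (0)
Last nonzero remainder: 255n^2+2805n+4590. Dividing through by 255 gives the monic gcd n^2+11n+18.

18+11n+n^2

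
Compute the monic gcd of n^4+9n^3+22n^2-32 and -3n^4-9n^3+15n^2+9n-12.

n^2+3n-4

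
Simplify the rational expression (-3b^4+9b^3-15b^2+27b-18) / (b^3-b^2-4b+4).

By polynomial division,
  -3b^4+9b^3-15b^2+27b-18 = (-3b+6)(b^3-b^2-4b+4) + (-21b^2+63b-42)
  b^3-b^2-4b+4 = (-(1/21)b-2/21)(-21b^2+63b-42) + (0)
Last nonzero remainder: -21b^2+63b-42. Dividing through by -21 gives the monic gcd b^2-3b+2.
Cancel b^2-3b+2 from numerator and denominator to get the reduced form.

(-3b^2-9)/(b+2)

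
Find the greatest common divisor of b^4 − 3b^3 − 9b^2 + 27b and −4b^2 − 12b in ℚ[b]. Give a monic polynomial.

b^2 + 3b

Apply the Euclidean algorithm:
  b^4 − 3b^3 − 9b^2 + 27b = (−(1/4)b^2 + (3/2)b − 9/4)(−4b^2 − 12b) + (0)
Last nonzero remainder: −4b^2 − 12b. Dividing through by −4 gives the monic gcd b^2 + 3b.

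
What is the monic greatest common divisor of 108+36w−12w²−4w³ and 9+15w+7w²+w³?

By polynomial division,
  −4w³−12w²+36w+108 = (−4)(w³+7w²+15w+9) + (16w²+96w+144)
  w³+7w²+15w+9 = ((1/16)w+1/16)(16w²+96w+144) + (0)
Last nonzero remainder: 16w²+96w+144. Dividing through by 16 gives the monic gcd w²+6w+9.

9+6w+w²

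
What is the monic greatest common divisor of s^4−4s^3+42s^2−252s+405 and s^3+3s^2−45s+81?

By polynomial division,
  s^4−4s^3+42s^2−252s+405 = (s−7)(s^3+3s^2−45s+81) + (108s^2−648s+972)
  s^3+3s^2−45s+81 = ((1/108)s+1/12)(108s^2−648s+972) + (0)
Last nonzero remainder: 108s^2−648s+972. Dividing through by 108 gives the monic gcd s^2−6s+9.

s^2−6s+9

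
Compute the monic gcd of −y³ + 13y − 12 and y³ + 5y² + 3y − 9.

Apply the Euclidean algorithm:
  −y³ + 13y − 12 = (−1)(y³ + 5y² + 3y − 9) + (5y² + 16y − 21)
  y³ + 5y² + 3y − 9 = ((1/5)y + 9/25)(5y² + 16y − 21) + ((36/25)y − 36/25)
  5y² + 16y − 21 = ((125/36)y + 175/12)((36/25)y − 36/25) + (0)
Last nonzero remainder: (36/25)y − 36/25. Dividing through by 36/25 gives the monic gcd y − 1.

y − 1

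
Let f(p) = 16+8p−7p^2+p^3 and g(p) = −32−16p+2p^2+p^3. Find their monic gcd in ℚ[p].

Apply the Euclidean algorithm:
  p^3−7p^2+8p+16 = (p^3+2p^2−16p−32) + (−9p^2+24p+48)
  p^3+2p^2−16p−32 = (−(1/9)p−14/27)(−9p^2+24p+48) + ((16/9)p−64/9)
  −9p^2+24p+48 = (−(81/16)p−27/4)((16/9)p−64/9) + (0)
Last nonzero remainder: (16/9)p−64/9. Dividing through by 16/9 gives the monic gcd p−4.

−4+p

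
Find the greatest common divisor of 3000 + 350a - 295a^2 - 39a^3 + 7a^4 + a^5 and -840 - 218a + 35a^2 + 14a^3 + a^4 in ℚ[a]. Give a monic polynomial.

-120 - 14a + 7a^2 + a^3

Repeated division with remainder:
  a^5 + 7a^4 - 39a^3 - 295a^2 + 350a + 3000 = (a - 7)(a^4 + 14a^3 + 35a^2 - 218a - 840) + (24a^3 + 168a^2 - 336a - 2880)
  a^4 + 14a^3 + 35a^2 - 218a - 840 = ((1/24)a + 7/24)(24a^3 + 168a^2 - 336a - 2880) + (0)
Last nonzero remainder: 24a^3 + 168a^2 - 336a - 2880. Dividing through by 24 gives the monic gcd a^3 + 7a^2 - 14a - 120.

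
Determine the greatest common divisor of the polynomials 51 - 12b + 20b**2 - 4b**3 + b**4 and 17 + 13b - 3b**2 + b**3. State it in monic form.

Euclidean algorithm in ℚ[b]:
  b**4 - 4b**3 + 20b**2 - 12b + 51 = (b - 1)(b**3 - 3b**2 + 13b + 17) + (4b**2 - 16b + 68)
  b**3 - 3b**2 + 13b + 17 = ((1/4)b + 1/4)(4b**2 - 16b + 68) + (0)
Last nonzero remainder: 4b**2 - 16b + 68. Dividing through by 4 gives the monic gcd b**2 - 4b + 17.

17 - 4b + b**2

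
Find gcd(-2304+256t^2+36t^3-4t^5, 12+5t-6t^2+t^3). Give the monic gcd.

12-7t+t^2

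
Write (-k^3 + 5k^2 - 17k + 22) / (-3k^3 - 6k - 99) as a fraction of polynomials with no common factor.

(k - 2)/(3k + 9)

Euclidean algorithm in ℚ[k]:
  -k^3 + 5k^2 - 17k + 22 = (1/3)(-3k^3 - 6k - 99) + (5k^2 - 15k + 55)
  -3k^3 - 6k - 99 = (-(3/5)k - 9/5)(5k^2 - 15k + 55) + (0)
Last nonzero remainder: 5k^2 - 15k + 55. Dividing through by 5 gives the monic gcd k^2 - 3k + 11.
Cancel k^2 - 3k + 11 from numerator and denominator to get the reduced form.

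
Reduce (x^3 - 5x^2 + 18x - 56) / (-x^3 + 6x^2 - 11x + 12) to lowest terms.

Euclidean algorithm in ℚ[x]:
  x^3 - 5x^2 + 18x - 56 = (-1)(-x^3 + 6x^2 - 11x + 12) + (x^2 + 7x - 44)
  -x^3 + 6x^2 - 11x + 12 = (-x + 13)(x^2 + 7x - 44) + (-146x + 584)
  x^2 + 7x - 44 = (-(1/146)x - 11/146)(-146x + 584) + (0)
Last nonzero remainder: -146x + 584. Dividing through by -146 gives the monic gcd x - 4.
Cancel x - 4 from numerator and denominator to get the reduced form.

(-x^2 + x - 14)/(x^2 - 2x + 3)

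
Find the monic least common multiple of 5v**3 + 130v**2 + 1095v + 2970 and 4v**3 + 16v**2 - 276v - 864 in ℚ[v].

Euclidean algorithm in ℚ[v]:
  5v**3 + 130v**2 + 1095v + 2970 = (5/4)(4v**3 + 16v**2 - 276v - 864) + (110v**2 + 1440v + 4050)
  4v**3 + 16v**2 - 276v - 864 = ((2/55)v - 40/121)(110v**2 + 1440v + 4050) + ((6384/121)v + 57456/121)
  110v**2 + 1440v + 4050 = ((6655/3192)v + 9075/1064)((6384/121)v + 57456/121) + (0)
Last nonzero remainder: (6384/121)v + 57456/121. Dividing through by 6384/121 gives the monic gcd v + 9.
Then lcm(f, g) = f·g / gcd(f, g); expanding and making the result monic gives the answer.

v**5 + 21v**4 + 65v**3 - 1125v**2 - 8226v - 14256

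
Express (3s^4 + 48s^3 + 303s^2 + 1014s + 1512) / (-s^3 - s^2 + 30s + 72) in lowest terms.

Euclidean algorithm in ℚ[s]:
  3s^4 + 48s^3 + 303s^2 + 1014s + 1512 = (-3s - 45)(-s^3 - s^2 + 30s + 72) + (348s^2 + 2580s + 4752)
  -s^3 - s^2 + 30s + 72 = (-(1/348)s + 31/1682)(348s^2 + 2580s + 4752) + (-(3276/841)s - 13104/841)
  348s^2 + 2580s + 4752 = (-(24389/273)s - 27753/91)(-(3276/841)s - 13104/841) + (0)
Last nonzero remainder: -(3276/841)s - 13104/841. Dividing through by -3276/841 gives the monic gcd s + 4.
Cancel s + 4 from numerator and denominator to get the reduced form.

(-3s^3 - 36s^2 - 159s - 378)/(s^2 - 3s - 18)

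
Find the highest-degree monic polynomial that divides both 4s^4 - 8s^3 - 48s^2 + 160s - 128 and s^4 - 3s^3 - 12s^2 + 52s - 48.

s^3 - 12s + 16

Apply the Euclidean algorithm:
  4s^4 - 8s^3 - 48s^2 + 160s - 128 = (4)(s^4 - 3s^3 - 12s^2 + 52s - 48) + (4s^3 - 48s + 64)
  s^4 - 3s^3 - 12s^2 + 52s - 48 = ((1/4)s - 3/4)(4s^3 - 48s + 64) + (0)
Last nonzero remainder: 4s^3 - 48s + 64. Dividing through by 4 gives the monic gcd s^3 - 12s + 16.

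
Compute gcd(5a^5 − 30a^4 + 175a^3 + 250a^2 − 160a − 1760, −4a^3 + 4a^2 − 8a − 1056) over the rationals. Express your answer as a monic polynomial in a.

a^2 − 7a + 44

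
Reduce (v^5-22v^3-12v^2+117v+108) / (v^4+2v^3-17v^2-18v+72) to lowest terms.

(v^3-13v-12)/(v^2+2v-8)

Apply the Euclidean algorithm:
  v^5-22v^3-12v^2+117v+108 = (v-2)(v^4+2v^3-17v^2-18v+72) + (-v^3-28v^2+9v+252)
  v^4+2v^3-17v^2-18v+72 = (-v+26)(-v^3-28v^2+9v+252) + (720v^2-6480)
  -v^3-28v^2+9v+252 = (-(1/720)v-7/180)(720v^2-6480) + (0)
Last nonzero remainder: 720v^2-6480. Dividing through by 720 gives the monic gcd v^2-9.
Cancel v^2-9 from numerator and denominator to get the reduced form.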